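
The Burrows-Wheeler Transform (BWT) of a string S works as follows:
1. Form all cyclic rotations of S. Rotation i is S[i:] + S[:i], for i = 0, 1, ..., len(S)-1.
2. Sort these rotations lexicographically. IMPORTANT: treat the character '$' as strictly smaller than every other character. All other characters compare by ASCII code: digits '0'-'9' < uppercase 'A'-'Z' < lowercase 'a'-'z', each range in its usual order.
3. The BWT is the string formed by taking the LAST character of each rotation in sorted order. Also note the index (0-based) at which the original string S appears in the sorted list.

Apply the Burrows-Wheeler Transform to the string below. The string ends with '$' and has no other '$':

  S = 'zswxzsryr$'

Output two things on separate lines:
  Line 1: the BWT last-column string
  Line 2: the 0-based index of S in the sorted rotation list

Answer: ryszzswrx$
9

Derivation:
All 10 rotations (rotation i = S[i:]+S[:i]):
  rot[0] = zswxzsryr$
  rot[1] = swxzsryr$z
  rot[2] = wxzsryr$zs
  rot[3] = xzsryr$zsw
  rot[4] = zsryr$zswx
  rot[5] = sryr$zswxz
  rot[6] = ryr$zswxzs
  rot[7] = yr$zswxzsr
  rot[8] = r$zswxzsry
  rot[9] = $zswxzsryr
Sorted (with $ < everything):
  sorted[0] = $zswxzsryr  (last char: 'r')
  sorted[1] = r$zswxzsry  (last char: 'y')
  sorted[2] = ryr$zswxzs  (last char: 's')
  sorted[3] = sryr$zswxz  (last char: 'z')
  sorted[4] = swxzsryr$z  (last char: 'z')
  sorted[5] = wxzsryr$zs  (last char: 's')
  sorted[6] = xzsryr$zsw  (last char: 'w')
  sorted[7] = yr$zswxzsr  (last char: 'r')
  sorted[8] = zsryr$zswx  (last char: 'x')
  sorted[9] = zswxzsryr$  (last char: '$')
Last column: ryszzswrx$
Original string S is at sorted index 9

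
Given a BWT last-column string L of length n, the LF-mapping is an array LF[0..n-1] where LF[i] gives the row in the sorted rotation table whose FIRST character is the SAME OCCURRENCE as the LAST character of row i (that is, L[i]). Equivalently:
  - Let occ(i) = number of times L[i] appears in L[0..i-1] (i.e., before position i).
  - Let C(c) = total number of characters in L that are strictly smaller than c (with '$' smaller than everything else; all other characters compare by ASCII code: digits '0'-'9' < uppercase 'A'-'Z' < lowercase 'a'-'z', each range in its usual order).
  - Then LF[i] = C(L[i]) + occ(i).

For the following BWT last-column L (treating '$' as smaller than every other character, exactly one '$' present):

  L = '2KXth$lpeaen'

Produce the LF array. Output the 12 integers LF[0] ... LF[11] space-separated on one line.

Char counts: '$':1, '2':1, 'K':1, 'X':1, 'a':1, 'e':2, 'h':1, 'l':1, 'n':1, 'p':1, 't':1
C (first-col start): C('$')=0, C('2')=1, C('K')=2, C('X')=3, C('a')=4, C('e')=5, C('h')=7, C('l')=8, C('n')=9, C('p')=10, C('t')=11
L[0]='2': occ=0, LF[0]=C('2')+0=1+0=1
L[1]='K': occ=0, LF[1]=C('K')+0=2+0=2
L[2]='X': occ=0, LF[2]=C('X')+0=3+0=3
L[3]='t': occ=0, LF[3]=C('t')+0=11+0=11
L[4]='h': occ=0, LF[4]=C('h')+0=7+0=7
L[5]='$': occ=0, LF[5]=C('$')+0=0+0=0
L[6]='l': occ=0, LF[6]=C('l')+0=8+0=8
L[7]='p': occ=0, LF[7]=C('p')+0=10+0=10
L[8]='e': occ=0, LF[8]=C('e')+0=5+0=5
L[9]='a': occ=0, LF[9]=C('a')+0=4+0=4
L[10]='e': occ=1, LF[10]=C('e')+1=5+1=6
L[11]='n': occ=0, LF[11]=C('n')+0=9+0=9

Answer: 1 2 3 11 7 0 8 10 5 4 6 9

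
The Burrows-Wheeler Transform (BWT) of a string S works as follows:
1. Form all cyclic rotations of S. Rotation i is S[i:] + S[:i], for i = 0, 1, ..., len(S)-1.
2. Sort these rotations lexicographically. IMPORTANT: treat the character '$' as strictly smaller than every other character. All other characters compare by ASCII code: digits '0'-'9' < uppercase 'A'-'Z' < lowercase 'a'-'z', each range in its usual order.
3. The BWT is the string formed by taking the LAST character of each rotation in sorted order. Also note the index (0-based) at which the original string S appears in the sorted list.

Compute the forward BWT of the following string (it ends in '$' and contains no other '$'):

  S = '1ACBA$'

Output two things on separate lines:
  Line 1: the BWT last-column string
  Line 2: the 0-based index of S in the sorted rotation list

Answer: A$B1CA
1

Derivation:
All 6 rotations (rotation i = S[i:]+S[:i]):
  rot[0] = 1ACBA$
  rot[1] = ACBA$1
  rot[2] = CBA$1A
  rot[3] = BA$1AC
  rot[4] = A$1ACB
  rot[5] = $1ACBA
Sorted (with $ < everything):
  sorted[0] = $1ACBA  (last char: 'A')
  sorted[1] = 1ACBA$  (last char: '$')
  sorted[2] = A$1ACB  (last char: 'B')
  sorted[3] = ACBA$1  (last char: '1')
  sorted[4] = BA$1AC  (last char: 'C')
  sorted[5] = CBA$1A  (last char: 'A')
Last column: A$B1CA
Original string S is at sorted index 1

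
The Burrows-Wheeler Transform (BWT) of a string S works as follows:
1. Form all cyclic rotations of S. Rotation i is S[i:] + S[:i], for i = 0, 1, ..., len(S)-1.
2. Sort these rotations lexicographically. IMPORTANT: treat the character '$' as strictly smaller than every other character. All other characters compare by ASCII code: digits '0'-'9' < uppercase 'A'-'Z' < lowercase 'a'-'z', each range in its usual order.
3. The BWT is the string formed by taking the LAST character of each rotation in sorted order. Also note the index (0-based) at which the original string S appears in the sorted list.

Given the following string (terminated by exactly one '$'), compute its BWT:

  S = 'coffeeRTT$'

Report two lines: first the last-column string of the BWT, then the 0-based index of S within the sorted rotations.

Answer: TeTR$effoc
4

Derivation:
All 10 rotations (rotation i = S[i:]+S[:i]):
  rot[0] = coffeeRTT$
  rot[1] = offeeRTT$c
  rot[2] = ffeeRTT$co
  rot[3] = feeRTT$cof
  rot[4] = eeRTT$coff
  rot[5] = eRTT$coffe
  rot[6] = RTT$coffee
  rot[7] = TT$coffeeR
  rot[8] = T$coffeeRT
  rot[9] = $coffeeRTT
Sorted (with $ < everything):
  sorted[0] = $coffeeRTT  (last char: 'T')
  sorted[1] = RTT$coffee  (last char: 'e')
  sorted[2] = T$coffeeRT  (last char: 'T')
  sorted[3] = TT$coffeeR  (last char: 'R')
  sorted[4] = coffeeRTT$  (last char: '$')
  sorted[5] = eRTT$coffe  (last char: 'e')
  sorted[6] = eeRTT$coff  (last char: 'f')
  sorted[7] = feeRTT$cof  (last char: 'f')
  sorted[8] = ffeeRTT$co  (last char: 'o')
  sorted[9] = offeeRTT$c  (last char: 'c')
Last column: TeTR$effoc
Original string S is at sorted index 4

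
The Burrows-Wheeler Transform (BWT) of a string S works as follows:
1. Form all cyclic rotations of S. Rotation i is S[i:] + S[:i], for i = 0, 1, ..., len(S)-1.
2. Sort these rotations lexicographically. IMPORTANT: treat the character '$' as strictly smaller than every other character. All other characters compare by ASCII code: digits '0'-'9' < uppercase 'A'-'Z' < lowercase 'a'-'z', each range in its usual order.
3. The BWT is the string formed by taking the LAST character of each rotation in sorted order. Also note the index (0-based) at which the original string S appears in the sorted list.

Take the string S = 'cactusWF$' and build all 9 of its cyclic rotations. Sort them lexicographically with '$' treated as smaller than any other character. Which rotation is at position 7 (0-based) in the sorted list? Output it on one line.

All 9 rotations (rotation i = S[i:]+S[:i]):
  rot[0] = cactusWF$
  rot[1] = actusWF$c
  rot[2] = ctusWF$ca
  rot[3] = tusWF$cac
  rot[4] = usWF$cact
  rot[5] = sWF$cactu
  rot[6] = WF$cactus
  rot[7] = F$cactusW
  rot[8] = $cactusWF
Sorted (with $ < everything):
  sorted[0] = $cactusWF
  sorted[1] = F$cactusW
  sorted[2] = WF$cactus
  sorted[3] = actusWF$c
  sorted[4] = cactusWF$
  sorted[5] = ctusWF$ca
  sorted[6] = sWF$cactu
  sorted[7] = tusWF$cac
  sorted[8] = usWF$cact
sorted[7] = tusWF$cac

Answer: tusWF$cac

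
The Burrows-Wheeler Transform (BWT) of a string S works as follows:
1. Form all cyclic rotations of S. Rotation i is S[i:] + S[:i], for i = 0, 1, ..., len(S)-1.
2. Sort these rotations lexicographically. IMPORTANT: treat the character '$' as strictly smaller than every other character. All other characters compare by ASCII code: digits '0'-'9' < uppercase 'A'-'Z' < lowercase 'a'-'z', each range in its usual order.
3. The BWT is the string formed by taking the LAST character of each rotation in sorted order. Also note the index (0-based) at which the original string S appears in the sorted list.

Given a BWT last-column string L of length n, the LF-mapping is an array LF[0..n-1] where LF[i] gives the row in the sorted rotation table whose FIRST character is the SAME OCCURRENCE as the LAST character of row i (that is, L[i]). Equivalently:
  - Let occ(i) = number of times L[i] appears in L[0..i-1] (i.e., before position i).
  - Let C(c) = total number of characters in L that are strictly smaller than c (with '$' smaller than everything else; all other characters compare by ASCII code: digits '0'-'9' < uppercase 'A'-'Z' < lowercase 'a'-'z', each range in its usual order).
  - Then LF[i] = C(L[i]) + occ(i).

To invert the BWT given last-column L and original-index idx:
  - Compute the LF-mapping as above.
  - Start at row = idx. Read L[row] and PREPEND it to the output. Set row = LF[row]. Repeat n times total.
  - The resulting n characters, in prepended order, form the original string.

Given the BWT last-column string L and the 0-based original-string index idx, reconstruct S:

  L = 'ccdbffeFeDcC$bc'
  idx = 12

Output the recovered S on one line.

LF mapping: 6 7 10 4 13 14 11 3 12 2 8 1 0 5 9
Walk LF starting at row 12, prepending L[row]:
  step 1: row=12, L[12]='$', prepend. Next row=LF[12]=0
  step 2: row=0, L[0]='c', prepend. Next row=LF[0]=6
  step 3: row=6, L[6]='e', prepend. Next row=LF[6]=11
  step 4: row=11, L[11]='C', prepend. Next row=LF[11]=1
  step 5: row=1, L[1]='c', prepend. Next row=LF[1]=7
  step 6: row=7, L[7]='F', prepend. Next row=LF[7]=3
  step 7: row=3, L[3]='b', prepend. Next row=LF[3]=4
  step 8: row=4, L[4]='f', prepend. Next row=LF[4]=13
  step 9: row=13, L[13]='b', prepend. Next row=LF[13]=5
  step 10: row=5, L[5]='f', prepend. Next row=LF[5]=14
  step 11: row=14, L[14]='c', prepend. Next row=LF[14]=9
  step 12: row=9, L[9]='D', prepend. Next row=LF[9]=2
  step 13: row=2, L[2]='d', prepend. Next row=LF[2]=10
  step 14: row=10, L[10]='c', prepend. Next row=LF[10]=8
  step 15: row=8, L[8]='e', prepend. Next row=LF[8]=12
Reversed output: ecdDcfbfbFcCec$

Answer: ecdDcfbfbFcCec$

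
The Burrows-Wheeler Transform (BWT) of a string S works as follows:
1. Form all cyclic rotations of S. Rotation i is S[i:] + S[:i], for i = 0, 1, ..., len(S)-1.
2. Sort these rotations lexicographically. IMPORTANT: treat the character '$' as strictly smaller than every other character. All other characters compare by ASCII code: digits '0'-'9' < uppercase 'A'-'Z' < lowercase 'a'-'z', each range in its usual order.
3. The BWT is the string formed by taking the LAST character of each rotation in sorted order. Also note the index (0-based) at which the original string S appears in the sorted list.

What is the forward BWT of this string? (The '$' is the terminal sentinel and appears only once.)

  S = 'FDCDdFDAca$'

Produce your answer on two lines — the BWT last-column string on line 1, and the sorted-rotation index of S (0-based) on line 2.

All 11 rotations (rotation i = S[i:]+S[:i]):
  rot[0] = FDCDdFDAca$
  rot[1] = DCDdFDAca$F
  rot[2] = CDdFDAca$FD
  rot[3] = DdFDAca$FDC
  rot[4] = dFDAca$FDCD
  rot[5] = FDAca$FDCDd
  rot[6] = DAca$FDCDdF
  rot[7] = Aca$FDCDdFD
  rot[8] = ca$FDCDdFDA
  rot[9] = a$FDCDdFDAc
  rot[10] = $FDCDdFDAca
Sorted (with $ < everything):
  sorted[0] = $FDCDdFDAca  (last char: 'a')
  sorted[1] = Aca$FDCDdFD  (last char: 'D')
  sorted[2] = CDdFDAca$FD  (last char: 'D')
  sorted[3] = DAca$FDCDdF  (last char: 'F')
  sorted[4] = DCDdFDAca$F  (last char: 'F')
  sorted[5] = DdFDAca$FDC  (last char: 'C')
  sorted[6] = FDAca$FDCDd  (last char: 'd')
  sorted[7] = FDCDdFDAca$  (last char: '$')
  sorted[8] = a$FDCDdFDAc  (last char: 'c')
  sorted[9] = ca$FDCDdFDA  (last char: 'A')
  sorted[10] = dFDAca$FDCD  (last char: 'D')
Last column: aDDFFCd$cAD
Original string S is at sorted index 7

Answer: aDDFFCd$cAD
7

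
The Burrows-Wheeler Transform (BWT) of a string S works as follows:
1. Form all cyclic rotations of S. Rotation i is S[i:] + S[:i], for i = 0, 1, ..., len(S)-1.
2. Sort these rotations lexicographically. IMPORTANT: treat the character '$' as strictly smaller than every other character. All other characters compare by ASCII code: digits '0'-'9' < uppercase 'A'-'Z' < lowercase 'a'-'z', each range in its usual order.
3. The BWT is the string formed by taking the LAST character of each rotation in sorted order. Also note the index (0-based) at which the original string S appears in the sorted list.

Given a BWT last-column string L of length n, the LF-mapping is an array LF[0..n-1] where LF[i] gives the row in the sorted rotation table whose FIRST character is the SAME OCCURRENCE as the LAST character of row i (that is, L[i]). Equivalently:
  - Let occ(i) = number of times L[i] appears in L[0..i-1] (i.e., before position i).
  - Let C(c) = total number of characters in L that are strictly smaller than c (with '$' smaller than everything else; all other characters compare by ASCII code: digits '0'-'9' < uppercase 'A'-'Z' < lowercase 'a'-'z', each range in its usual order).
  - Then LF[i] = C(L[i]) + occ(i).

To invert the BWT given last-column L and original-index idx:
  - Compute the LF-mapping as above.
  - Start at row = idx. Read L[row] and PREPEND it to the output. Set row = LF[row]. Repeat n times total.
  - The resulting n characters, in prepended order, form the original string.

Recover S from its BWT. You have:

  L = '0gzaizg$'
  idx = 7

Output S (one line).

Answer: zigzag0$

Derivation:
LF mapping: 1 3 6 2 5 7 4 0
Walk LF starting at row 7, prepending L[row]:
  step 1: row=7, L[7]='$', prepend. Next row=LF[7]=0
  step 2: row=0, L[0]='0', prepend. Next row=LF[0]=1
  step 3: row=1, L[1]='g', prepend. Next row=LF[1]=3
  step 4: row=3, L[3]='a', prepend. Next row=LF[3]=2
  step 5: row=2, L[2]='z', prepend. Next row=LF[2]=6
  step 6: row=6, L[6]='g', prepend. Next row=LF[6]=4
  step 7: row=4, L[4]='i', prepend. Next row=LF[4]=5
  step 8: row=5, L[5]='z', prepend. Next row=LF[5]=7
Reversed output: zigzag0$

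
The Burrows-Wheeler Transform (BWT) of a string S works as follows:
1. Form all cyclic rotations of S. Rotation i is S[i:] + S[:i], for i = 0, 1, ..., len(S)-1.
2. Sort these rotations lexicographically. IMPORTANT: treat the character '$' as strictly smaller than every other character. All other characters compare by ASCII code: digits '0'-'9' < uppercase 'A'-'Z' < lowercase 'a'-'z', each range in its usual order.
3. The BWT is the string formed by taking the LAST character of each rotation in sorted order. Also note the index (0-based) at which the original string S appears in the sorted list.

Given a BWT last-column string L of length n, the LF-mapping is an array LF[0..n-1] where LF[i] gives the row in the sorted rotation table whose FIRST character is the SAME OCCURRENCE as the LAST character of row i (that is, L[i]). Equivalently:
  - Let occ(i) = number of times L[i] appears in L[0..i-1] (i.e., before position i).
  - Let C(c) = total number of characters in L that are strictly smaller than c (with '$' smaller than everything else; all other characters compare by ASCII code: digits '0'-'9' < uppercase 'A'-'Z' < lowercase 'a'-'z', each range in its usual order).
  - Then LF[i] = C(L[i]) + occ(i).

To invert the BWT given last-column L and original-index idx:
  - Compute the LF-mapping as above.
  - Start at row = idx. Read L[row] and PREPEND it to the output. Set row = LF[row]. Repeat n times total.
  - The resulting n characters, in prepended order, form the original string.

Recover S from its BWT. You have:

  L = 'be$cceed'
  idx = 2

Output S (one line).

LF mapping: 1 5 0 2 3 6 7 4
Walk LF starting at row 2, prepending L[row]:
  step 1: row=2, L[2]='$', prepend. Next row=LF[2]=0
  step 2: row=0, L[0]='b', prepend. Next row=LF[0]=1
  step 3: row=1, L[1]='e', prepend. Next row=LF[1]=5
  step 4: row=5, L[5]='e', prepend. Next row=LF[5]=6
  step 5: row=6, L[6]='e', prepend. Next row=LF[6]=7
  step 6: row=7, L[7]='d', prepend. Next row=LF[7]=4
  step 7: row=4, L[4]='c', prepend. Next row=LF[4]=3
  step 8: row=3, L[3]='c', prepend. Next row=LF[3]=2
Reversed output: ccdeeeb$

Answer: ccdeeeb$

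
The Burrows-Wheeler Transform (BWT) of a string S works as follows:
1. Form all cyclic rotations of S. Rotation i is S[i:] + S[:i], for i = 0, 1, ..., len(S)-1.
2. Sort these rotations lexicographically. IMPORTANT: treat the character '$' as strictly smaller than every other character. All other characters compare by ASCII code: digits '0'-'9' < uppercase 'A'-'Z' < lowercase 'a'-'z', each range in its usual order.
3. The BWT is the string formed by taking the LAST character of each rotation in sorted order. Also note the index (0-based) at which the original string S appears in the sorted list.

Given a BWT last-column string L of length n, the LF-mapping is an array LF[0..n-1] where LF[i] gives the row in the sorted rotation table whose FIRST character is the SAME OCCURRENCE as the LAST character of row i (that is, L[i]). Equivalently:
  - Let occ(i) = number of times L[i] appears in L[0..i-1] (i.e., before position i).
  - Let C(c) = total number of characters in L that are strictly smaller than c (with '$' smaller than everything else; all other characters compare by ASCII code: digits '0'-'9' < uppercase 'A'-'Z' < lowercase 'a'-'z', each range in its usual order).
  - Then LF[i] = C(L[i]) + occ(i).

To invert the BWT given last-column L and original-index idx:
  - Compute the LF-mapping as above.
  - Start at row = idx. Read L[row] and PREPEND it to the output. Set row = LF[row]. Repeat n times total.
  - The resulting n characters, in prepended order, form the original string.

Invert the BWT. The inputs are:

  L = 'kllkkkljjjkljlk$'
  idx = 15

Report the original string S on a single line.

Answer: llkjkklljkjljkk$

Derivation:
LF mapping: 5 11 12 6 7 8 13 1 2 3 9 14 4 15 10 0
Walk LF starting at row 15, prepending L[row]:
  step 1: row=15, L[15]='$', prepend. Next row=LF[15]=0
  step 2: row=0, L[0]='k', prepend. Next row=LF[0]=5
  step 3: row=5, L[5]='k', prepend. Next row=LF[5]=8
  step 4: row=8, L[8]='j', prepend. Next row=LF[8]=2
  step 5: row=2, L[2]='l', prepend. Next row=LF[2]=12
  step 6: row=12, L[12]='j', prepend. Next row=LF[12]=4
  step 7: row=4, L[4]='k', prepend. Next row=LF[4]=7
  step 8: row=7, L[7]='j', prepend. Next row=LF[7]=1
  step 9: row=1, L[1]='l', prepend. Next row=LF[1]=11
  step 10: row=11, L[11]='l', prepend. Next row=LF[11]=14
  step 11: row=14, L[14]='k', prepend. Next row=LF[14]=10
  step 12: row=10, L[10]='k', prepend. Next row=LF[10]=9
  step 13: row=9, L[9]='j', prepend. Next row=LF[9]=3
  step 14: row=3, L[3]='k', prepend. Next row=LF[3]=6
  step 15: row=6, L[6]='l', prepend. Next row=LF[6]=13
  step 16: row=13, L[13]='l', prepend. Next row=LF[13]=15
Reversed output: llkjkklljkjljkk$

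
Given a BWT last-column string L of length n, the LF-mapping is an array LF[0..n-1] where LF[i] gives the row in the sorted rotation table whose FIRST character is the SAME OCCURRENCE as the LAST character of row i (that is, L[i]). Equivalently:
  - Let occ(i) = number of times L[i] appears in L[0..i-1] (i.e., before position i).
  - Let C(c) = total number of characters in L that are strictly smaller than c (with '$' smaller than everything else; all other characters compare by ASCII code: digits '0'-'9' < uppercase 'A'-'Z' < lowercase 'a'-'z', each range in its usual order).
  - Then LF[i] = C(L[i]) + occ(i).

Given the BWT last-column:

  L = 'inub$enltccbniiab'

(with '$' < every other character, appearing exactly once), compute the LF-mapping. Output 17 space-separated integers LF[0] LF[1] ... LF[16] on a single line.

Char counts: '$':1, 'a':1, 'b':3, 'c':2, 'e':1, 'i':3, 'l':1, 'n':3, 't':1, 'u':1
C (first-col start): C('$')=0, C('a')=1, C('b')=2, C('c')=5, C('e')=7, C('i')=8, C('l')=11, C('n')=12, C('t')=15, C('u')=16
L[0]='i': occ=0, LF[0]=C('i')+0=8+0=8
L[1]='n': occ=0, LF[1]=C('n')+0=12+0=12
L[2]='u': occ=0, LF[2]=C('u')+0=16+0=16
L[3]='b': occ=0, LF[3]=C('b')+0=2+0=2
L[4]='$': occ=0, LF[4]=C('$')+0=0+0=0
L[5]='e': occ=0, LF[5]=C('e')+0=7+0=7
L[6]='n': occ=1, LF[6]=C('n')+1=12+1=13
L[7]='l': occ=0, LF[7]=C('l')+0=11+0=11
L[8]='t': occ=0, LF[8]=C('t')+0=15+0=15
L[9]='c': occ=0, LF[9]=C('c')+0=5+0=5
L[10]='c': occ=1, LF[10]=C('c')+1=5+1=6
L[11]='b': occ=1, LF[11]=C('b')+1=2+1=3
L[12]='n': occ=2, LF[12]=C('n')+2=12+2=14
L[13]='i': occ=1, LF[13]=C('i')+1=8+1=9
L[14]='i': occ=2, LF[14]=C('i')+2=8+2=10
L[15]='a': occ=0, LF[15]=C('a')+0=1+0=1
L[16]='b': occ=2, LF[16]=C('b')+2=2+2=4

Answer: 8 12 16 2 0 7 13 11 15 5 6 3 14 9 10 1 4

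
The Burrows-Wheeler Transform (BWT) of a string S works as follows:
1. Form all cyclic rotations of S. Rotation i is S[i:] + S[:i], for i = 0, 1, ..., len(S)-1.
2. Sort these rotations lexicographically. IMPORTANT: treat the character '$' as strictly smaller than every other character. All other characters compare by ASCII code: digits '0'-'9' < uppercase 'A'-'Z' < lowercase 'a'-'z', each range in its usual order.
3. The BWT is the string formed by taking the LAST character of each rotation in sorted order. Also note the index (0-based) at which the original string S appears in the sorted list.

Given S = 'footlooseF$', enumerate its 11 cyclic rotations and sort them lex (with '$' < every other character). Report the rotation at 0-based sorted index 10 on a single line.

All 11 rotations (rotation i = S[i:]+S[:i]):
  rot[0] = footlooseF$
  rot[1] = ootlooseF$f
  rot[2] = otlooseF$fo
  rot[3] = tlooseF$foo
  rot[4] = looseF$foot
  rot[5] = ooseF$footl
  rot[6] = oseF$footlo
  rot[7] = seF$footloo
  rot[8] = eF$footloos
  rot[9] = F$footloose
  rot[10] = $footlooseF
Sorted (with $ < everything):
  sorted[0] = $footlooseF
  sorted[1] = F$footloose
  sorted[2] = eF$footloos
  sorted[3] = footlooseF$
  sorted[4] = looseF$foot
  sorted[5] = ooseF$footl
  sorted[6] = ootlooseF$f
  sorted[7] = oseF$footlo
  sorted[8] = otlooseF$fo
  sorted[9] = seF$footloo
  sorted[10] = tlooseF$foo
sorted[10] = tlooseF$foo

Answer: tlooseF$foo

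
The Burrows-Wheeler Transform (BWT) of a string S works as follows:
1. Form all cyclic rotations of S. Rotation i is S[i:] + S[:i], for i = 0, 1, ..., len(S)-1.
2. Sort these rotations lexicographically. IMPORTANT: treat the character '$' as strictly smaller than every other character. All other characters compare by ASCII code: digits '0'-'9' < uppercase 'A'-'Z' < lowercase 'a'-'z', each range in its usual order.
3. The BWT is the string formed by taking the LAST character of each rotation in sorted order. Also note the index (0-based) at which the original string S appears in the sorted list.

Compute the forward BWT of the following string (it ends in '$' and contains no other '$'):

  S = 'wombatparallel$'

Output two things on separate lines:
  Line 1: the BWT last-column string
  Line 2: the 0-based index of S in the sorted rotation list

Answer: lrpbmlelaowtaa$
14

Derivation:
All 15 rotations (rotation i = S[i:]+S[:i]):
  rot[0] = wombatparallel$
  rot[1] = ombatparallel$w
  rot[2] = mbatparallel$wo
  rot[3] = batparallel$wom
  rot[4] = atparallel$womb
  rot[5] = tparallel$womba
  rot[6] = parallel$wombat
  rot[7] = arallel$wombatp
  rot[8] = rallel$wombatpa
  rot[9] = allel$wombatpar
  rot[10] = llel$wombatpara
  rot[11] = lel$wombatparal
  rot[12] = el$wombatparall
  rot[13] = l$wombatparalle
  rot[14] = $wombatparallel
Sorted (with $ < everything):
  sorted[0] = $wombatparallel  (last char: 'l')
  sorted[1] = allel$wombatpar  (last char: 'r')
  sorted[2] = arallel$wombatp  (last char: 'p')
  sorted[3] = atparallel$womb  (last char: 'b')
  sorted[4] = batparallel$wom  (last char: 'm')
  sorted[5] = el$wombatparall  (last char: 'l')
  sorted[6] = l$wombatparalle  (last char: 'e')
  sorted[7] = lel$wombatparal  (last char: 'l')
  sorted[8] = llel$wombatpara  (last char: 'a')
  sorted[9] = mbatparallel$wo  (last char: 'o')
  sorted[10] = ombatparallel$w  (last char: 'w')
  sorted[11] = parallel$wombat  (last char: 't')
  sorted[12] = rallel$wombatpa  (last char: 'a')
  sorted[13] = tparallel$womba  (last char: 'a')
  sorted[14] = wombatparallel$  (last char: '$')
Last column: lrpbmlelaowtaa$
Original string S is at sorted index 14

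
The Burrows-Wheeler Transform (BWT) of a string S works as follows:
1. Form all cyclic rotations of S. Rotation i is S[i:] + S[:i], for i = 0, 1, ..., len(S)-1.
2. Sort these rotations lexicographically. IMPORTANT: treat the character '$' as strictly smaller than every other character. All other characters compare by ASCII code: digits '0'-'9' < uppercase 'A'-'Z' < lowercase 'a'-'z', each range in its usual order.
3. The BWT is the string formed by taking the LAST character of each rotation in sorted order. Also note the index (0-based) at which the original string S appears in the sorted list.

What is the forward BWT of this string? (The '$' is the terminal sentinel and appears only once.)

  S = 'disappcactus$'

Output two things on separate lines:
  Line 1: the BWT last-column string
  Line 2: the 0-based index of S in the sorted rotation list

Answer: scspa$dpauict
5

Derivation:
All 13 rotations (rotation i = S[i:]+S[:i]):
  rot[0] = disappcactus$
  rot[1] = isappcactus$d
  rot[2] = sappcactus$di
  rot[3] = appcactus$dis
  rot[4] = ppcactus$disa
  rot[5] = pcactus$disap
  rot[6] = cactus$disapp
  rot[7] = actus$disappc
  rot[8] = ctus$disappca
  rot[9] = tus$disappcac
  rot[10] = us$disappcact
  rot[11] = s$disappcactu
  rot[12] = $disappcactus
Sorted (with $ < everything):
  sorted[0] = $disappcactus  (last char: 's')
  sorted[1] = actus$disappc  (last char: 'c')
  sorted[2] = appcactus$dis  (last char: 's')
  sorted[3] = cactus$disapp  (last char: 'p')
  sorted[4] = ctus$disappca  (last char: 'a')
  sorted[5] = disappcactus$  (last char: '$')
  sorted[6] = isappcactus$d  (last char: 'd')
  sorted[7] = pcactus$disap  (last char: 'p')
  sorted[8] = ppcactus$disa  (last char: 'a')
  sorted[9] = s$disappcactu  (last char: 'u')
  sorted[10] = sappcactus$di  (last char: 'i')
  sorted[11] = tus$disappcac  (last char: 'c')
  sorted[12] = us$disappcact  (last char: 't')
Last column: scspa$dpauict
Original string S is at sorted index 5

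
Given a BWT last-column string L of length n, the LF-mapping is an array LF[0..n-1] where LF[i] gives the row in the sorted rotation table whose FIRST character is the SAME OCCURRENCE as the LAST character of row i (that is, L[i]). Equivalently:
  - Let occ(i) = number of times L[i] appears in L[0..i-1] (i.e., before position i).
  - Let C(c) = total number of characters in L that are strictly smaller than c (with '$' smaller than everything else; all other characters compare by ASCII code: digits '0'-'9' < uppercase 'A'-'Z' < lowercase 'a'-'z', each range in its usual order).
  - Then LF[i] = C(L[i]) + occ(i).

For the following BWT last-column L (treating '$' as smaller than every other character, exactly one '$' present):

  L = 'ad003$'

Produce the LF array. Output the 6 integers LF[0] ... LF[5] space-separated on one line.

Char counts: '$':1, '0':2, '3':1, 'a':1, 'd':1
C (first-col start): C('$')=0, C('0')=1, C('3')=3, C('a')=4, C('d')=5
L[0]='a': occ=0, LF[0]=C('a')+0=4+0=4
L[1]='d': occ=0, LF[1]=C('d')+0=5+0=5
L[2]='0': occ=0, LF[2]=C('0')+0=1+0=1
L[3]='0': occ=1, LF[3]=C('0')+1=1+1=2
L[4]='3': occ=0, LF[4]=C('3')+0=3+0=3
L[5]='$': occ=0, LF[5]=C('$')+0=0+0=0

Answer: 4 5 1 2 3 0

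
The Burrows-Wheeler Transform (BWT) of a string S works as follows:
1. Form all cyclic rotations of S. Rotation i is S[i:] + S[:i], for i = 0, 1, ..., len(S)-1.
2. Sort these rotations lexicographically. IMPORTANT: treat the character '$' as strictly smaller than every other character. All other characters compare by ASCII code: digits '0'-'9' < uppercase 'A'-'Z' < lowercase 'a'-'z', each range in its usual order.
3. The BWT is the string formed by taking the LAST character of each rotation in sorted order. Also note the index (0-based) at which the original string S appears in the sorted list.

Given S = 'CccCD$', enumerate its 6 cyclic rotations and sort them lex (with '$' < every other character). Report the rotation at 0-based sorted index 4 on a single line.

All 6 rotations (rotation i = S[i:]+S[:i]):
  rot[0] = CccCD$
  rot[1] = ccCD$C
  rot[2] = cCD$Cc
  rot[3] = CD$Ccc
  rot[4] = D$CccC
  rot[5] = $CccCD
Sorted (with $ < everything):
  sorted[0] = $CccCD
  sorted[1] = CD$Ccc
  sorted[2] = CccCD$
  sorted[3] = D$CccC
  sorted[4] = cCD$Cc
  sorted[5] = ccCD$C
sorted[4] = cCD$Cc

Answer: cCD$Cc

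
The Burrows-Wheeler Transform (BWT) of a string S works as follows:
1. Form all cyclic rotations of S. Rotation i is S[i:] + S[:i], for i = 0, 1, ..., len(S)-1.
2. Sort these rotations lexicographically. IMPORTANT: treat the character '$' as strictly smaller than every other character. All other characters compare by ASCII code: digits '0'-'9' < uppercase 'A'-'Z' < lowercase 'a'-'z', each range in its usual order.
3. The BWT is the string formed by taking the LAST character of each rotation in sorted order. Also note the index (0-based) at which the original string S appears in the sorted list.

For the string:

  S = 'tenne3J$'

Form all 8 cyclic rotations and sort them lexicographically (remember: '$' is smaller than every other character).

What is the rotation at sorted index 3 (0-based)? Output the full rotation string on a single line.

All 8 rotations (rotation i = S[i:]+S[:i]):
  rot[0] = tenne3J$
  rot[1] = enne3J$t
  rot[2] = nne3J$te
  rot[3] = ne3J$ten
  rot[4] = e3J$tenn
  rot[5] = 3J$tenne
  rot[6] = J$tenne3
  rot[7] = $tenne3J
Sorted (with $ < everything):
  sorted[0] = $tenne3J
  sorted[1] = 3J$tenne
  sorted[2] = J$tenne3
  sorted[3] = e3J$tenn
  sorted[4] = enne3J$t
  sorted[5] = ne3J$ten
  sorted[6] = nne3J$te
  sorted[7] = tenne3J$
sorted[3] = e3J$tenn

Answer: e3J$tenn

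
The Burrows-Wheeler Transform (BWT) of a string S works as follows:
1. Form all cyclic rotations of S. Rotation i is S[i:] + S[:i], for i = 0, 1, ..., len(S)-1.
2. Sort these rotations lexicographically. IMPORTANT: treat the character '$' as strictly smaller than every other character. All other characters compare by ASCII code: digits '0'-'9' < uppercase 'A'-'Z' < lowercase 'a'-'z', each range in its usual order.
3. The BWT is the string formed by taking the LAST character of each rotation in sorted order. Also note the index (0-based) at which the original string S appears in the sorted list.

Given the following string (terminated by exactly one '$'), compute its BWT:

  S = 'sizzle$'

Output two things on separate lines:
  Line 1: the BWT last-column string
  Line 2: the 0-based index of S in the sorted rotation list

All 7 rotations (rotation i = S[i:]+S[:i]):
  rot[0] = sizzle$
  rot[1] = izzle$s
  rot[2] = zzle$si
  rot[3] = zle$siz
  rot[4] = le$sizz
  rot[5] = e$sizzl
  rot[6] = $sizzle
Sorted (with $ < everything):
  sorted[0] = $sizzle  (last char: 'e')
  sorted[1] = e$sizzl  (last char: 'l')
  sorted[2] = izzle$s  (last char: 's')
  sorted[3] = le$sizz  (last char: 'z')
  sorted[4] = sizzle$  (last char: '$')
  sorted[5] = zle$siz  (last char: 'z')
  sorted[6] = zzle$si  (last char: 'i')
Last column: elsz$zi
Original string S is at sorted index 4

Answer: elsz$zi
4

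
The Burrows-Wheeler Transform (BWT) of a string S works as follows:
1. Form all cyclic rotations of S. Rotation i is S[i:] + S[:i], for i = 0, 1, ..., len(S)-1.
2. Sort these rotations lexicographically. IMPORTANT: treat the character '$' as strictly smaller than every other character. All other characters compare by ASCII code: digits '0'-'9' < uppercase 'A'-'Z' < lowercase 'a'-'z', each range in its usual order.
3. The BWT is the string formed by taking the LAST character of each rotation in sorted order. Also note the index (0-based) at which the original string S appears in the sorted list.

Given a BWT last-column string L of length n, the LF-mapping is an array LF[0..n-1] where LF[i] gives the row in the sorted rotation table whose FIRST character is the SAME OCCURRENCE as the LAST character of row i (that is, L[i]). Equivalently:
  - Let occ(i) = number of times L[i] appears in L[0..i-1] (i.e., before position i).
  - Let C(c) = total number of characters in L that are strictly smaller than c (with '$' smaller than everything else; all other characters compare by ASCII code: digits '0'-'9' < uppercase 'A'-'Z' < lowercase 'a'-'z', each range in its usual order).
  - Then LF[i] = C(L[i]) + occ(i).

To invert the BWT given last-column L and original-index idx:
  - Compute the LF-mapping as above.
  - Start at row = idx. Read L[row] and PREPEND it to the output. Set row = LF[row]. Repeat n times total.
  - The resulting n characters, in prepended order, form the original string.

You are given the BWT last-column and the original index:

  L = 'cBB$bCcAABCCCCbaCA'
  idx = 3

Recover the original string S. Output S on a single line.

LF mapping: 16 4 5 0 14 7 17 1 2 6 8 9 10 11 15 13 12 3
Walk LF starting at row 3, prepending L[row]:
  step 1: row=3, L[3]='$', prepend. Next row=LF[3]=0
  step 2: row=0, L[0]='c', prepend. Next row=LF[0]=16
  step 3: row=16, L[16]='C', prepend. Next row=LF[16]=12
  step 4: row=12, L[12]='C', prepend. Next row=LF[12]=10
  step 5: row=10, L[10]='C', prepend. Next row=LF[10]=8
  step 6: row=8, L[8]='A', prepend. Next row=LF[8]=2
  step 7: row=2, L[2]='B', prepend. Next row=LF[2]=5
  step 8: row=5, L[5]='C', prepend. Next row=LF[5]=7
  step 9: row=7, L[7]='A', prepend. Next row=LF[7]=1
  step 10: row=1, L[1]='B', prepend. Next row=LF[1]=4
  step 11: row=4, L[4]='b', prepend. Next row=LF[4]=14
  step 12: row=14, L[14]='b', prepend. Next row=LF[14]=15
  step 13: row=15, L[15]='a', prepend. Next row=LF[15]=13
  step 14: row=13, L[13]='C', prepend. Next row=LF[13]=11
  step 15: row=11, L[11]='C', prepend. Next row=LF[11]=9
  step 16: row=9, L[9]='B', prepend. Next row=LF[9]=6
  step 17: row=6, L[6]='c', prepend. Next row=LF[6]=17
  step 18: row=17, L[17]='A', prepend. Next row=LF[17]=3
Reversed output: AcBCCabbBACBACCCc$

Answer: AcBCCabbBACBACCCc$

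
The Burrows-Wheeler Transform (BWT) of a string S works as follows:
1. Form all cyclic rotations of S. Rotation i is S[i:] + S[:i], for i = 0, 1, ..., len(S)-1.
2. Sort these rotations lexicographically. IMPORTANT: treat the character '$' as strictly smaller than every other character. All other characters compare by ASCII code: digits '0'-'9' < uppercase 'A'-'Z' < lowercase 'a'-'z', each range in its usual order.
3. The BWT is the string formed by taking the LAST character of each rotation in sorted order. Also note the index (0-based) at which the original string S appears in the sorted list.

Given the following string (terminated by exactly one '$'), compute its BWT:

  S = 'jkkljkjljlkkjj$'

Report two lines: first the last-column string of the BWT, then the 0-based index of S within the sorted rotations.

Answer: jjkl$klkjljkkjj
4

Derivation:
All 15 rotations (rotation i = S[i:]+S[:i]):
  rot[0] = jkkljkjljlkkjj$
  rot[1] = kkljkjljlkkjj$j
  rot[2] = kljkjljlkkjj$jk
  rot[3] = ljkjljlkkjj$jkk
  rot[4] = jkjljlkkjj$jkkl
  rot[5] = kjljlkkjj$jkklj
  rot[6] = jljlkkjj$jkkljk
  rot[7] = ljlkkjj$jkkljkj
  rot[8] = jlkkjj$jkkljkjl
  rot[9] = lkkjj$jkkljkjlj
  rot[10] = kkjj$jkkljkjljl
  rot[11] = kjj$jkkljkjljlk
  rot[12] = jj$jkkljkjljlkk
  rot[13] = j$jkkljkjljlkkj
  rot[14] = $jkkljkjljlkkjj
Sorted (with $ < everything):
  sorted[0] = $jkkljkjljlkkjj  (last char: 'j')
  sorted[1] = j$jkkljkjljlkkj  (last char: 'j')
  sorted[2] = jj$jkkljkjljlkk  (last char: 'k')
  sorted[3] = jkjljlkkjj$jkkl  (last char: 'l')
  sorted[4] = jkkljkjljlkkjj$  (last char: '$')
  sorted[5] = jljlkkjj$jkkljk  (last char: 'k')
  sorted[6] = jlkkjj$jkkljkjl  (last char: 'l')
  sorted[7] = kjj$jkkljkjljlk  (last char: 'k')
  sorted[8] = kjljlkkjj$jkklj  (last char: 'j')
  sorted[9] = kkjj$jkkljkjljl  (last char: 'l')
  sorted[10] = kkljkjljlkkjj$j  (last char: 'j')
  sorted[11] = kljkjljlkkjj$jk  (last char: 'k')
  sorted[12] = ljkjljlkkjj$jkk  (last char: 'k')
  sorted[13] = ljlkkjj$jkkljkj  (last char: 'j')
  sorted[14] = lkkjj$jkkljkjlj  (last char: 'j')
Last column: jjkl$klkjljkkjj
Original string S is at sorted index 4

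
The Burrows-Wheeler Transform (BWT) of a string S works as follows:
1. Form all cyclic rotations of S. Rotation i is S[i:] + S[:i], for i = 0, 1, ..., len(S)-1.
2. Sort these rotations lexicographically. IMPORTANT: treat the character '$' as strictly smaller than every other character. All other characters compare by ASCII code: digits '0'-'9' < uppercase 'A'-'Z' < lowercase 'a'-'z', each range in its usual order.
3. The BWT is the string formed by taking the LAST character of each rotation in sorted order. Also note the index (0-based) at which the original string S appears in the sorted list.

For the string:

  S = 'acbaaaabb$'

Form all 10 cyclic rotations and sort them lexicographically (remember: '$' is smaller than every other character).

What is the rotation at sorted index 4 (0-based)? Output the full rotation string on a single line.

All 10 rotations (rotation i = S[i:]+S[:i]):
  rot[0] = acbaaaabb$
  rot[1] = cbaaaabb$a
  rot[2] = baaaabb$ac
  rot[3] = aaaabb$acb
  rot[4] = aaabb$acba
  rot[5] = aabb$acbaa
  rot[6] = abb$acbaaa
  rot[7] = bb$acbaaaa
  rot[8] = b$acbaaaab
  rot[9] = $acbaaaabb
Sorted (with $ < everything):
  sorted[0] = $acbaaaabb
  sorted[1] = aaaabb$acb
  sorted[2] = aaabb$acba
  sorted[3] = aabb$acbaa
  sorted[4] = abb$acbaaa
  sorted[5] = acbaaaabb$
  sorted[6] = b$acbaaaab
  sorted[7] = baaaabb$ac
  sorted[8] = bb$acbaaaa
  sorted[9] = cbaaaabb$a
sorted[4] = abb$acbaaa

Answer: abb$acbaaa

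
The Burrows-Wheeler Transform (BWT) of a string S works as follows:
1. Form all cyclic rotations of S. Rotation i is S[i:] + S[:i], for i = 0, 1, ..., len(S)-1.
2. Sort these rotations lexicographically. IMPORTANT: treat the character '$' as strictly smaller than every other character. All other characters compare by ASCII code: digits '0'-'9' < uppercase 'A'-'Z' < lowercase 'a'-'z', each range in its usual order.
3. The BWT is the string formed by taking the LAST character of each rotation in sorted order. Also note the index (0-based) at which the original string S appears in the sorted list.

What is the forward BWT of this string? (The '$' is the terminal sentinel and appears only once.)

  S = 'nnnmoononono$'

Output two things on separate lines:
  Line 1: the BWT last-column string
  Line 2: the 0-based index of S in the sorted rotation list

All 13 rotations (rotation i = S[i:]+S[:i]):
  rot[0] = nnnmoononono$
  rot[1] = nnmoononono$n
  rot[2] = nmoononono$nn
  rot[3] = moononono$nnn
  rot[4] = oononono$nnnm
  rot[5] = ononono$nnnmo
  rot[6] = nonono$nnnmoo
  rot[7] = onono$nnnmoon
  rot[8] = nono$nnnmoono
  rot[9] = ono$nnnmoonon
  rot[10] = no$nnnmoonono
  rot[11] = o$nnnmoononon
  rot[12] = $nnnmoononono
Sorted (with $ < everything):
  sorted[0] = $nnnmoononono  (last char: 'o')
  sorted[1] = moononono$nnn  (last char: 'n')
  sorted[2] = nmoononono$nn  (last char: 'n')
  sorted[3] = nnmoononono$n  (last char: 'n')
  sorted[4] = nnnmoononono$  (last char: '$')
  sorted[5] = no$nnnmoonono  (last char: 'o')
  sorted[6] = nono$nnnmoono  (last char: 'o')
  sorted[7] = nonono$nnnmoo  (last char: 'o')
  sorted[8] = o$nnnmoononon  (last char: 'n')
  sorted[9] = ono$nnnmoonon  (last char: 'n')
  sorted[10] = onono$nnnmoon  (last char: 'n')
  sorted[11] = ononono$nnnmo  (last char: 'o')
  sorted[12] = oononono$nnnm  (last char: 'm')
Last column: onnn$ooonnnom
Original string S is at sorted index 4

Answer: onnn$ooonnnom
4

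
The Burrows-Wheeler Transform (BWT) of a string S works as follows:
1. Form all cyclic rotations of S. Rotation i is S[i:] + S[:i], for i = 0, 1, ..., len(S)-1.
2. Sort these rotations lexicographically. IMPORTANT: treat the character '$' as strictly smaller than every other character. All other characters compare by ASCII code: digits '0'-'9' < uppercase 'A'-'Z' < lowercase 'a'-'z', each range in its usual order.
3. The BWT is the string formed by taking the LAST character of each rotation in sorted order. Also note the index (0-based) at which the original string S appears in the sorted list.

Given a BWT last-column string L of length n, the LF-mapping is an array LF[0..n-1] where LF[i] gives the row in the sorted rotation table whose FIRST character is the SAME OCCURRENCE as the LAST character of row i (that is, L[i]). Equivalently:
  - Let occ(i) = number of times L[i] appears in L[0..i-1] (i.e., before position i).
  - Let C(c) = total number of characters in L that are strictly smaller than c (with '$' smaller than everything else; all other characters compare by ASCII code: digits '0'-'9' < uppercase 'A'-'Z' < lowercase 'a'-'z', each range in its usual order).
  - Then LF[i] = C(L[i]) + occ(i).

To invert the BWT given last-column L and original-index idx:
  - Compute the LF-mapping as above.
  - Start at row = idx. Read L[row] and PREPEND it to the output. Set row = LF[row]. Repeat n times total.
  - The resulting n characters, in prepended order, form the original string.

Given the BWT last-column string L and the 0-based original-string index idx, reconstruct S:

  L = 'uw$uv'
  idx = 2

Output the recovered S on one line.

LF mapping: 1 4 0 2 3
Walk LF starting at row 2, prepending L[row]:
  step 1: row=2, L[2]='$', prepend. Next row=LF[2]=0
  step 2: row=0, L[0]='u', prepend. Next row=LF[0]=1
  step 3: row=1, L[1]='w', prepend. Next row=LF[1]=4
  step 4: row=4, L[4]='v', prepend. Next row=LF[4]=3
  step 5: row=3, L[3]='u', prepend. Next row=LF[3]=2
Reversed output: uvwu$

Answer: uvwu$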